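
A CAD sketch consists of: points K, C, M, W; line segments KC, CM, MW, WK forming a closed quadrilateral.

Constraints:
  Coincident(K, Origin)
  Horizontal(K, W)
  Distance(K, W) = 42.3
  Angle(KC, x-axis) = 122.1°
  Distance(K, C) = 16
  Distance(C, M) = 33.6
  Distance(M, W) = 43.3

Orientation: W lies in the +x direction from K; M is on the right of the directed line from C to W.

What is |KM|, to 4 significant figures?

18.28

Checks: |CM| = 33.60 ✓; |MW| = 43.30 ✓.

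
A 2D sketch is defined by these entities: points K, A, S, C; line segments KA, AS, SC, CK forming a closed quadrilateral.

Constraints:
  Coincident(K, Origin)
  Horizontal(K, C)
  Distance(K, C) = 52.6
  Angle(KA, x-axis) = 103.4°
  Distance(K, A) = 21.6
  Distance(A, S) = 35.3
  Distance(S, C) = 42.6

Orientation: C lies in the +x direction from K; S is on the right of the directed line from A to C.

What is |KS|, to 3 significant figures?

15.3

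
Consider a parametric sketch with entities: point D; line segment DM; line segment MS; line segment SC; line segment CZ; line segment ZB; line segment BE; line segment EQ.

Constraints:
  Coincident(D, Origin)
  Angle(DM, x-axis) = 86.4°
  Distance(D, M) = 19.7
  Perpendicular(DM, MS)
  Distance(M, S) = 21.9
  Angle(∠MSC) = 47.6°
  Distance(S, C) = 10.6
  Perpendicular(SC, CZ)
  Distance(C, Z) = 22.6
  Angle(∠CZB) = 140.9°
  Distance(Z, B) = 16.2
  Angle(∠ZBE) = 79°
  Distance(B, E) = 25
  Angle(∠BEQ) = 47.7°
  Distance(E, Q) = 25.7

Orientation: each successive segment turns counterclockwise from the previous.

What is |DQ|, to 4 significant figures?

23.94

D is at the origin; DM runs at 86.4° with length 19.7, so M = (1.237, 19.66). DM is perpendicular to MS, so MS runs at 176.4°; with |MS| = 21.9, S = (-20.62, 21.04). ∠MSC = 47.6° gives SC at -51.20° from the x-axis; with |SC| = 10.6, C = (-13.98, 12.78). SC ⟂ CZ, so CZ runs at 38.80°; with |CZ| = 22.6, Z = (3.635, 26.94). ∠CZB = 140.9° gives ZB at 77.90° from the x-axis; with |ZB| = 16.2, B = (7.031, 42.78). ∠ZBE = 79.0° gives BE at 178.9° from the x-axis; with |BE| = 25.0, E = (-17.96, 43.26). ∠BEQ = 47.7° gives EQ at -48.80° from the x-axis; with |EQ| = 25.7, Q = (-1.036, 23.92). Then |DQ| = |Q − D| = 23.94.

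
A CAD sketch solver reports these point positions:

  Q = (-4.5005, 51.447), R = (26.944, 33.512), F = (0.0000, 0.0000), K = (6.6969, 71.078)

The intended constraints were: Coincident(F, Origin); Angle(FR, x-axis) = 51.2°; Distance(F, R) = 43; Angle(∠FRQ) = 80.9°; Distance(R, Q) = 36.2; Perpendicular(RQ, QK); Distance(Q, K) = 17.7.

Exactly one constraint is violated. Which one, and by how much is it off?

Distance(Q, K) = 17.7 — off by 4.90.

F = (0.00, 0.00) ✓; FR at 51.20° ✓; |FR| = 43.00 ✓; ∠FRQ = 80.90° ✓; |RQ| = 36.20 ✓; ∠(RQ, QK) = 90.00° ✓; |QK| = 22.60 ✗.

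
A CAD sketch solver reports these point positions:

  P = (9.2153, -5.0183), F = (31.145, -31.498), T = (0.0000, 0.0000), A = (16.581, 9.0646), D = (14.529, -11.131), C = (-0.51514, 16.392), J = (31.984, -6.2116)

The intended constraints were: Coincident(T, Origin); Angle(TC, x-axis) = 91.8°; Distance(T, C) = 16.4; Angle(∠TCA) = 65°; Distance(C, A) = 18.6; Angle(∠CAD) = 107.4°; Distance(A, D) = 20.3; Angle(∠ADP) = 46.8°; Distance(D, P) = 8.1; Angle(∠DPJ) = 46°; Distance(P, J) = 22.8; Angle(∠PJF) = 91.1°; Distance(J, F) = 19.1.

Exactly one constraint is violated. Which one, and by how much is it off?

Distance(J, F) = 19.1 — off by 6.20.

T = (0.00, 0.00) ✓; TC at 91.80° ✓; |TC| = 16.40 ✓; ∠TCA = 65.00° ✓; |CA| = 18.60 ✓; ∠CAD = 107.4° ✓; |AD| = 20.30 ✓; ∠ADP = 46.80° ✓; |DP| = 8.099 ✓; ∠DPJ = 46.00° ✓; |PJ| = 22.80 ✓; ∠PJF = 91.10° ✓; |JF| = 25.30 ✗.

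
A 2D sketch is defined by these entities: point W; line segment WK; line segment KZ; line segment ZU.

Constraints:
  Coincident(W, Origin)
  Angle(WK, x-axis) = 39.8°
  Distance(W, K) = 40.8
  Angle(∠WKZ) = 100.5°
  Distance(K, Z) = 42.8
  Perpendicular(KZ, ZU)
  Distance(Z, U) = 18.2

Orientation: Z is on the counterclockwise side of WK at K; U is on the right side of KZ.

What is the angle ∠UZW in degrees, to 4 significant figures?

128.6°

W is at the origin; WK runs at 39.8° with length 40.8, so K = 40.8·(cos 39.8°, sin 39.8°) = (31.35, 26.12). ∠WKZ = 100.5°, so KZ runs at 39.8° + (180° − 100.5°) = 119.3° from the x-axis; with |KZ| = 42.8, Z = K + 42.8·(cos 119.3°, sin 119.3°) = (10.40, 63.44). The perpendicularity gives ZU at right angles to KZ; with |ZU| = 18.2 on the right of KZ, U = Z + 18.2·(0.8721, 0.4894) = (26.27, 72.35). Then cos ∠UZW = ZU·ZW / (|ZU||ZW|), giving 128.6°.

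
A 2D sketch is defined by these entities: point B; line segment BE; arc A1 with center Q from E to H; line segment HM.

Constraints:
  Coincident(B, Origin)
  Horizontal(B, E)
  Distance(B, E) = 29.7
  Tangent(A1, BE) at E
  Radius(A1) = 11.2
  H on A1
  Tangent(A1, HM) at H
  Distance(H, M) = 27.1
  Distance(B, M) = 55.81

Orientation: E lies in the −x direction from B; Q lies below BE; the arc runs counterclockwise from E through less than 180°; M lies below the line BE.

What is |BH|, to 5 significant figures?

42.458

B is at the origin; BE is horizontal with |BE| = 29.7 and E on the −x side, so E = (-29.700, 0.0000). The tangent condition forces QE to be normal to BE, so Q = E + (0, -11.2) = (-29.700, -11.200). Since QH ⟂ HM (tangency), |QM| = √(11.2² + 27.1²) = 29.323 regardless of where H sits on A1. So M lies on both circle(B, 55.81) and circle(Q, 29.323); the below-BE intersection is M = (-40.405, -38.499). H is the foot of the tangent from M: H = (-40.898, -11.404).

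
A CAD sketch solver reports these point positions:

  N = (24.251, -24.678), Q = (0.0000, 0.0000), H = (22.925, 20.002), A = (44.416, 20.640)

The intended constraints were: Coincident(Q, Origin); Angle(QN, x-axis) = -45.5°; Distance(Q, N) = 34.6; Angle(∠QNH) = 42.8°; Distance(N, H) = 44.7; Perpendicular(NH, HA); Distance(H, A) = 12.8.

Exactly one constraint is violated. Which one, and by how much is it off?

Distance(H, A) = 12.8 — off by 8.70.

Q = (0.00, 0.00) ✓; QN at -45.50° ✓; |QN| = 34.60 ✓; ∠QNH = 42.80° ✓; |NH| = 44.70 ✓; ∠(NH, HA) = 90.00° ✓; |HA| = 21.50 ✗.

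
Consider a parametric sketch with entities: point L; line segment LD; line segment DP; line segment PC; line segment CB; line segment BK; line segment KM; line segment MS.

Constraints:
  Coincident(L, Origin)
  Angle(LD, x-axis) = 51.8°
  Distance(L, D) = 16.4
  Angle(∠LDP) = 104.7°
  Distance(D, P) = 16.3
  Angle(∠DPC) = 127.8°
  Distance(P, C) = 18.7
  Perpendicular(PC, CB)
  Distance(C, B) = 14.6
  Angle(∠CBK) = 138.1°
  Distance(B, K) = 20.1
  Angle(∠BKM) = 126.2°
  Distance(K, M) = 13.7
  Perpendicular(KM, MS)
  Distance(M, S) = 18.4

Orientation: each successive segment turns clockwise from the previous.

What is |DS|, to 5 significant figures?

4.5736

∠BKM = 126.2° gives KM at 98.600° from the x-axis; with |KM| = 13.7, M = (-4.3001, 7.5199). KM ⟂ MS, so MS runs at 8.6000°; with |MS| = 18.4, S = (13.893, 10.271). Then |DS| = |S − D| = 4.5736.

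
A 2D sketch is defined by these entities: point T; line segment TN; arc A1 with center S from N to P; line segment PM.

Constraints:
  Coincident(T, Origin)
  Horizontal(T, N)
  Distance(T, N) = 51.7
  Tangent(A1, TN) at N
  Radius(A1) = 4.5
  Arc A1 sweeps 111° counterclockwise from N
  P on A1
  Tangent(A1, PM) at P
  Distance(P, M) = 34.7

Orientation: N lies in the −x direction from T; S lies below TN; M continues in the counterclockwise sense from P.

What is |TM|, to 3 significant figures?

58.1

On A1, N sits at bearing 90° from S; a 111° counterclockwise sweep puts P at bearing 201°, so P = S + 4.5·(cos 201°, sin 201°) = (-55.9, -6.11). Since A1 is tangent to PM there, SP ⟂ PM, so PM runs along (−sin 201°, cos 201°); with |PM| = 34.7, M = (-43.5, -38.5). Then |TM| = |M − T| = 58.1.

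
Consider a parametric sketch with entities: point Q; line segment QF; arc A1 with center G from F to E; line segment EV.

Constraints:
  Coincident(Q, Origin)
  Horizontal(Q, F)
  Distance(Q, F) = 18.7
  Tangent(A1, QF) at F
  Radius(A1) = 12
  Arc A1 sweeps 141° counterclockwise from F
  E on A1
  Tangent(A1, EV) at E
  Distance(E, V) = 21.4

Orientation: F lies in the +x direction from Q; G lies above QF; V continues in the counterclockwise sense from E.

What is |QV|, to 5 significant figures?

36.099

Q is at the origin; QF is horizontal with |QF| = 18.7 and F on the +x side, so F = (18.700, 0.0000). Since A1 is tangent to QF there, GF ⟂ QF, so G = F + (0, 12) = (18.700, 12.000). On A1, F sits at bearing -90° from G; a 141° counterclockwise sweep puts E at bearing 51°, so E = G + 12.0·(cos 51°, sin 51°) = (26.252, 21.326). The tangent condition forces GE to be normal to EV, so EV runs along (−sin 51°, cos 51°); with |EV| = 21.4, V = (9.6209, 34.793). Then |QV| = |V − Q| = 36.099.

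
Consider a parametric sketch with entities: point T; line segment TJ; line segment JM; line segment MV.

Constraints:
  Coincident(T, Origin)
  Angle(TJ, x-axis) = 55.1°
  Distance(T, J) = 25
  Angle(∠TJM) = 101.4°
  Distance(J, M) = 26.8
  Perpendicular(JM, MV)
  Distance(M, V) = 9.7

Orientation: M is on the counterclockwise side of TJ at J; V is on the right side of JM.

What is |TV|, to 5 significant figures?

46.665

∠TJM = 101.4°, so JM runs at 55.1° + (180° − 101.4°) = 133.70° from the x-axis; with |JM| = 26.8, M = J + 26.8·(cos 133.70°, sin 133.70°) = (-4.2120, 39.879). The perpendicularity gives MV at right angles to JM; with |MV| = 9.7 on the right of JM, V = M + 9.7·(0.72297, 0.69088) = (2.8008, 46.581). Then |TV| = |V − T| = 46.665.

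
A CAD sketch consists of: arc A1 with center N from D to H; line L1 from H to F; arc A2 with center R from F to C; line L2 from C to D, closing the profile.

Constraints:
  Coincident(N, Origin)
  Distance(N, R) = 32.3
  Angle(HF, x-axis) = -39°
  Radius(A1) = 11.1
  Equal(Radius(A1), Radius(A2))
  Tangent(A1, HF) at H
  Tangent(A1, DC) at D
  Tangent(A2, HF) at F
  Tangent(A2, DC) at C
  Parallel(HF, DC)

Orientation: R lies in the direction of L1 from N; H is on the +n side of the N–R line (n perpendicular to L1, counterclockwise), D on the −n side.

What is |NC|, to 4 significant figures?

34.15

The slot axis is L1's direction at -39.0°, so u = (cos -39.0°, sin -39.0°) = (0.7771, -0.6293) and n = (−sin -39.0°, cos -39.0°) = (0.6293, 0.7771). N is at the origin and R lies 32.3 along u from N, so R = 32.3·u = (25.10, -20.33). Tangency of A1 to both parallel lines with radius 11.1 puts H and D at N ± 11.1·n: H = (6.985, 8.626), D = (-6.985, -8.626). Equal radii place F and C the same way about R: F = R + 11.1·n = (32.09, -11.70), C = R − 11.1·n = (18.12, -28.95). Then |NC| = |C − N| = 34.15.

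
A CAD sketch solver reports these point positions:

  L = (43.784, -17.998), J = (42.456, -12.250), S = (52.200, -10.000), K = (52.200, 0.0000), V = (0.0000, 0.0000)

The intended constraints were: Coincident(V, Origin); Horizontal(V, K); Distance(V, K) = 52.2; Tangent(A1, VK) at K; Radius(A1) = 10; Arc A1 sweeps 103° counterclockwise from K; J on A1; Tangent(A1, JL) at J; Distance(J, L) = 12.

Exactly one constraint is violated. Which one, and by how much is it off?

Distance(J, L) = 12 — off by 6.10.

V = (0.00, 0.00) ✓; V.y = 0.00, K.y = 0.00 ✓; |VK| = 52.20 ✓; ∠(SK, KV) = 90.00° ✓; |SK| = 10.00 ✓; bearing(S→J) − bearing(S→K) = 103.0° ✓; |SJ| = 10.00 ✓; ∠(SJ, JL) = 89.99° ✓; |JL| = 5.899 ✗.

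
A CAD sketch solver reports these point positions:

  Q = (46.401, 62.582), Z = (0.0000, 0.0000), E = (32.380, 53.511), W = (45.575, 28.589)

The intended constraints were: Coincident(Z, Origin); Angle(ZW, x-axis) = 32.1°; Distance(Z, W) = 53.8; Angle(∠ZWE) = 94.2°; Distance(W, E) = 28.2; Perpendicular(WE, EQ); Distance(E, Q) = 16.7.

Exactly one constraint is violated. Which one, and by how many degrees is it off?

Perpendicular(WE, EQ) — off by 5.00°.

Z = (0.00, 0.00) ✓; ZW at 32.10° ✓; |ZW| = 53.80 ✓; ∠ZWE = 94.20° ✓; |WE| = 28.20 ✓; ∠(WE, EQ) = 85.00° ✗; |EQ| = 16.70 ✓.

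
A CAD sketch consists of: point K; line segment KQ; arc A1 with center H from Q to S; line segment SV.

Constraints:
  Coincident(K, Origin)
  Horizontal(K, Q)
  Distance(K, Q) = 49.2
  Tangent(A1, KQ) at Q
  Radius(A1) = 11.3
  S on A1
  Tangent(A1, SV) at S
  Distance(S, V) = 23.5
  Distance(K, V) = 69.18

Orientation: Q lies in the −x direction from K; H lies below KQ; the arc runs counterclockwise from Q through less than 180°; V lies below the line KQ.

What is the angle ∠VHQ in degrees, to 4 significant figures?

156.7°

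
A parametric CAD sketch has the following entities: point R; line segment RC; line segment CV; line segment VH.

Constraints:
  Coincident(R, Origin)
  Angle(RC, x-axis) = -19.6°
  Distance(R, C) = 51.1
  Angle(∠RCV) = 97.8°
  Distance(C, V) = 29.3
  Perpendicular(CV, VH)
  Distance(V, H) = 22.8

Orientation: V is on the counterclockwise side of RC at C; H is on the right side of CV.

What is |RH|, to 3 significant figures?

81.9

R is at the origin; RC runs at -19.6° with length 51.1, so C = 51.1·(cos -19.6°, sin -19.6°) = (48.1, -17.1). ∠RCV = 97.8°, so CV runs at -19.6° + (180° − 97.8°) = 62.6° from the x-axis; with |CV| = 29.3, V = C + 29.3·(cos 62.6°, sin 62.6°) = (61.6, 8.87). The perpendicularity gives VH at right angles to CV; with |VH| = 22.8 on the right of CV, H = V + 22.8·(0.888, -0.460) = (81.9, -1.62). Then |RH| = |H − R| = 81.9.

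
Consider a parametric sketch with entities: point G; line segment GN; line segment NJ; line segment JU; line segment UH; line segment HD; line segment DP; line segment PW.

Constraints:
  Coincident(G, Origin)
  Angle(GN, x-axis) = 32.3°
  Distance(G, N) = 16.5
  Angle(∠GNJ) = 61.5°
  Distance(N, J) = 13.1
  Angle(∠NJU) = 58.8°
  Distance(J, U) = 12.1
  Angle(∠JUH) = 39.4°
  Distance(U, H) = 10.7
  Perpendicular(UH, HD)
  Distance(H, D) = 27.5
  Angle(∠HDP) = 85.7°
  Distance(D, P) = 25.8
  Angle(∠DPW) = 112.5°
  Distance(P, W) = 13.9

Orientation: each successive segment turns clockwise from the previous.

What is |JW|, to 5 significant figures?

29.098

G is at the origin; GN runs at 32.3° with length 16.5, so N = (13.947, 8.8168). ∠GNJ = 61.5° gives NJ at -86.200° from the x-axis; with |NJ| = 13.1, J = (14.815, -4.2544). ∠NJU = 58.8° gives JU at 152.60° from the x-axis; with |JU| = 12.1, U = (4.0724, 1.3140). ∠JUH = 39.4° gives UH at 12.000° from the x-axis; with |UH| = 10.7, H = (14.539, 3.5387). The perpendicularity gives HD at right angles to UH, so HD runs at -78.000°; with |HD| = 27.5, D = (20.256, -23.360). ∠HDP = 85.7° gives DP at -172.30° from the x-axis; with |DP| = 25.8, P = (-5.3112, -26.817). ∠DPW = 112.5° gives PW at 120.20° from the x-axis; with |PW| = 13.9, W = (-12.303, -14.804). Then |JW| = |W − J| = 29.098.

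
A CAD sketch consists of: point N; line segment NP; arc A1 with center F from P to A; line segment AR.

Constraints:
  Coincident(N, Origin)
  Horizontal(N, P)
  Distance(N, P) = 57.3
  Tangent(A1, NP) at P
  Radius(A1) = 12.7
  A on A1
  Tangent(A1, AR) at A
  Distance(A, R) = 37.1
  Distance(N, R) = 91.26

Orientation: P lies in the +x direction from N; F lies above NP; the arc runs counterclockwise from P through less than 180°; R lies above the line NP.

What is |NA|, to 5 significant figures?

70.181

Checks: ∠(FP, PN) = 90.00° ✓; |FP| = 12.70 ✓; |FA| = 12.70 ✓; ∠(FA, AR) = 90.00° ✓; |AR| = 37.10 ✓; |NR| = 91.26 ✓.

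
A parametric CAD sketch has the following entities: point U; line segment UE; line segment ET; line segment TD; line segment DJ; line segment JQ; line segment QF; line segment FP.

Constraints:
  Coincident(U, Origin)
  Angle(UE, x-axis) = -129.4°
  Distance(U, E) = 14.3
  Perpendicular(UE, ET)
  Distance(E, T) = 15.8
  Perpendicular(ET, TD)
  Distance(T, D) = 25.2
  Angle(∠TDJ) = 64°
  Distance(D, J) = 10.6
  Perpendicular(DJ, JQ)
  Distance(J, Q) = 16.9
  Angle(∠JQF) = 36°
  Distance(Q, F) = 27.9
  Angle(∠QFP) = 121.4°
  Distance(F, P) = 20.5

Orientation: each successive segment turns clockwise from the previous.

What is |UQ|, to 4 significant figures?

16.34

U is at the origin; UE runs at -129.4° with length 14.3, so E = (-9.077, -11.05). UE ⟂ ET, so ET runs at 140.6°; with |ET| = 15.8, T = (-21.29, -1.021). ET is perpendicular to TD, so TD runs at 50.60°; with |TD| = 25.2, D = (-5.291, 18.45). ∠TDJ = 64.0° gives DJ at -65.40° from the x-axis; with |DJ| = 10.6, J = (-0.8781, 8.814). DJ is perpendicular to JQ, so JQ runs at -155.4°; with |JQ| = 16.9, Q = (-16.24, 1.778). Then |UQ| = |Q − U| = 16.34.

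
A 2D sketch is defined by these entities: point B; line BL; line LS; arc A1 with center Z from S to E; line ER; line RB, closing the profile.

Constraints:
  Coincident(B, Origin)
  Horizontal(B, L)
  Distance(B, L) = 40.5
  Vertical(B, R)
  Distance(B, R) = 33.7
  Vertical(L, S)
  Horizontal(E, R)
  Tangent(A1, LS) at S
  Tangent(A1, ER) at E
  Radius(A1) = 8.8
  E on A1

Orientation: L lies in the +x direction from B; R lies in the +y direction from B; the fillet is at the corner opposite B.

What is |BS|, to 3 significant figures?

47.5

The virtual corner opposite B is at (40.5, 33.7). The tangent condition forces ZS to be normal to LS and the tangent condition forces ZE to be normal to ER, with radius 8.8, so the center Z sits 8.8 in from both sides at Z = (31.7, 24.9). That places the tangent points at S = (40.5, 24.9) on LS and E = (31.7, 33.7) on ER. Then |BS| = |S − B| = 47.5.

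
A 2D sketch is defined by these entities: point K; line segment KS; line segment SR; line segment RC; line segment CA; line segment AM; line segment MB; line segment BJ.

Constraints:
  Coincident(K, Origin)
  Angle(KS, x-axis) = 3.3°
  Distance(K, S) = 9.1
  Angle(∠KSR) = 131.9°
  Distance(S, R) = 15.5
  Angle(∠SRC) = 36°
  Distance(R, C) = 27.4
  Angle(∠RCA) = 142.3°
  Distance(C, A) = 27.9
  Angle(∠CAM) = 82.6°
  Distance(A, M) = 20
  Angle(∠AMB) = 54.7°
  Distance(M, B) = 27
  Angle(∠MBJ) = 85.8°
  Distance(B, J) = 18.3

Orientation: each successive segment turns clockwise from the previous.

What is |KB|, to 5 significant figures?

9.7345

∠CAM = 82.6° gives AM at 36.100° from the x-axis; with |AM| = 20.0, M = (-10.039, 25.816). ∠AMB = 54.7° gives MB at -89.200° from the x-axis; with |MB| = 27.0, B = (-9.6625, -1.1817). Then |KB| = |B − K| = 9.7345.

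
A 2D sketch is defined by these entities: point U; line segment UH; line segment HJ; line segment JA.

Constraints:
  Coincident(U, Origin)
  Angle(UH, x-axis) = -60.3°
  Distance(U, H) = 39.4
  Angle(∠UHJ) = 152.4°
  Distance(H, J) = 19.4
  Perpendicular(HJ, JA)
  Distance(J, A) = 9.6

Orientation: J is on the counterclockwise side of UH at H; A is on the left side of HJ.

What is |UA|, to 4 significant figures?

55.00

∠UHJ = 152.4°, so HJ runs at -60.3° + (180° − 152.4°) = -32.70° from the x-axis; with |HJ| = 19.4, J = H + 19.4·(cos -32.70°, sin -32.70°) = (35.85, -44.70). HJ is perpendicular to JA; with |JA| = 9.6 on the left of HJ, A = J + 9.6·(0.5402, 0.8415) = (41.03, -36.63). Then |UA| = |A − U| = 55.00.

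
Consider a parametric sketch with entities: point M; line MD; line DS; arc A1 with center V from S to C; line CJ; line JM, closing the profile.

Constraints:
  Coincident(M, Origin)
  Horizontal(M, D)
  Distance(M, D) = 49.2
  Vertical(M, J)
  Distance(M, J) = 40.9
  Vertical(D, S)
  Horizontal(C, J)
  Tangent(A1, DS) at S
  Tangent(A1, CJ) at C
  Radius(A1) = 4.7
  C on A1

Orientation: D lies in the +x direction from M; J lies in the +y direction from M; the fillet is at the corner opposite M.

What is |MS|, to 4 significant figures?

61.08

M is at the origin; MD is horizontal with |MD| = 49.2 and D on the +x side, so D = (49.20, 0.000). M and J share the same x with |MJ| = 40.9 and J on the +y side, so J = (0.000, 40.90). The virtual corner opposite M is at (49.20, 40.90). The tangent condition forces VS to be normal to DS and since A1 is tangent to CJ there, VC ⟂ CJ, with radius 4.7, so the center V sits 4.7 in from both sides at V = (44.50, 36.20). That places the tangent points at S = (49.20, 36.20) on DS and C = (44.50, 40.90) on CJ. Then |MS| = |S − M| = 61.08.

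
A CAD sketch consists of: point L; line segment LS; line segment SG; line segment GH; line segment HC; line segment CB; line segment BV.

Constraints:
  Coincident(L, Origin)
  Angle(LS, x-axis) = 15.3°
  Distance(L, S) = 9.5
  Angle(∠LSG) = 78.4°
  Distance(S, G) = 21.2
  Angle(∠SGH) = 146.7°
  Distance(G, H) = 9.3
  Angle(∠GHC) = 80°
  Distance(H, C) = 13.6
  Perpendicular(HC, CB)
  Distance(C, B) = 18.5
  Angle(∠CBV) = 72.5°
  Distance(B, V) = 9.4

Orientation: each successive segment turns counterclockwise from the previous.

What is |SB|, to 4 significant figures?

6.602

L is at the origin; LS runs at 15.3° with length 9.5, so S = (9.163, 2.507). ∠LSG = 78.4° gives SG at 116.9° from the x-axis; with |SG| = 21.2, G = (-0.4283, 21.41). ∠SGH = 146.7° gives GH at 150.2° from the x-axis; with |GH| = 9.3, H = (-8.499, 26.03). ∠GHC = 80.0° gives HC at -109.8° from the x-axis; with |HC| = 13.6, C = (-13.11, 13.24). HC is perpendicular to CB, so CB runs at -19.80°; with |CB| = 18.5, B = (4.301, 6.972). Then |SB| = |B − S| = 6.602.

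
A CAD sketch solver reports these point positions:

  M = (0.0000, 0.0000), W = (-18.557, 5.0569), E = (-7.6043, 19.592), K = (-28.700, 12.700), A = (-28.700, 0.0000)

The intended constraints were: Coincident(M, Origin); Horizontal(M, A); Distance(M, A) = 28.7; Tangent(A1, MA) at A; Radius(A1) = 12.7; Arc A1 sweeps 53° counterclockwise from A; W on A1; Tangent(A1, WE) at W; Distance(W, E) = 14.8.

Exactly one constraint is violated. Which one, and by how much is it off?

Distance(W, E) = 14.8 — off by 3.40.

M = (0.00, 0.00) ✓; M.y = 0.00, A.y = 0.00 ✓; |MA| = 28.70 ✓; ∠(KA, AM) = 90.00° ✓; |KA| = 12.70 ✓; bearing(K→W) − bearing(K→A) = 53.00° ✓; |KW| = 12.70 ✓; ∠(KW, WE) = 90.00° ✓; |WE| = 18.20 ✗.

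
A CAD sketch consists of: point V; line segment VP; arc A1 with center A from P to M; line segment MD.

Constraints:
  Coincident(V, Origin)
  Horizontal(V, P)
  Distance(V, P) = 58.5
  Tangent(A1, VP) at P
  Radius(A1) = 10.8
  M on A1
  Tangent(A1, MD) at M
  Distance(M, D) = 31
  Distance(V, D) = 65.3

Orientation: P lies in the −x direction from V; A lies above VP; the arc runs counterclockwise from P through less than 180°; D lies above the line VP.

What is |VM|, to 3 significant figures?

49.1

Checks: |VP| = 58.50 ✓; |AM| = 10.80 ✓; ∠(AM, MD) = 90.00° ✓; |MD| = 31.00 ✓; |VD| = 65.30 ✓.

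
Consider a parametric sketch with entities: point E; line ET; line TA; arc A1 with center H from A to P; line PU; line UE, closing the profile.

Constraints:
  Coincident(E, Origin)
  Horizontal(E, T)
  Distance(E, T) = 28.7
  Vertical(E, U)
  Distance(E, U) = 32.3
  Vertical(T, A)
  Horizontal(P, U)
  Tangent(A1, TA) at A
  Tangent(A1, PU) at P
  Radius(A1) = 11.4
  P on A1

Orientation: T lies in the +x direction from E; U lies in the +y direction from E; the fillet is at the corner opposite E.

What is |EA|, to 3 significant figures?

35.5

E is at the origin; E and T share the same y with |ET| = 28.7 and T on the +x side, so T = (28.7, 0.00). EU is vertical with |EU| = 32.3 and U on the +y side, so U = (0.00, 32.3). The virtual corner opposite E is at (28.7, 32.3). The tangent condition forces HA to be normal to TA and the tangent condition forces HP to be normal to PU, with radius 11.4, so the center H sits 11.4 in from both sides at H = (17.3, 20.9). That places the tangent points at A = (28.7, 20.9) on TA and P = (17.3, 32.3) on PU. Then |EA| = |A − E| = 35.5.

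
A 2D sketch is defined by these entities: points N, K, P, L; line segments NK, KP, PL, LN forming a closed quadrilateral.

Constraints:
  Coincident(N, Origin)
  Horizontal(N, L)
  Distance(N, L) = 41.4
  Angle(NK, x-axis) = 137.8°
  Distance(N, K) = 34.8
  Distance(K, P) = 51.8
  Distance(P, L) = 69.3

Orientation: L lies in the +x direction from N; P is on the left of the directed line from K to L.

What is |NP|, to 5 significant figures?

62.151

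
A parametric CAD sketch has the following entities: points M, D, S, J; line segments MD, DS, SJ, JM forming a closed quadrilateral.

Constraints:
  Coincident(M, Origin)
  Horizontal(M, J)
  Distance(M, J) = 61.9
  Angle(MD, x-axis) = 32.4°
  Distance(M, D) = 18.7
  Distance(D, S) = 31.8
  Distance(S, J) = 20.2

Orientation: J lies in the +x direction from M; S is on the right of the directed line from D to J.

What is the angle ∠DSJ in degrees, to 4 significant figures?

128.9°

Checks: |DS| = 31.80 ✓; |SJ| = 20.20 ✓.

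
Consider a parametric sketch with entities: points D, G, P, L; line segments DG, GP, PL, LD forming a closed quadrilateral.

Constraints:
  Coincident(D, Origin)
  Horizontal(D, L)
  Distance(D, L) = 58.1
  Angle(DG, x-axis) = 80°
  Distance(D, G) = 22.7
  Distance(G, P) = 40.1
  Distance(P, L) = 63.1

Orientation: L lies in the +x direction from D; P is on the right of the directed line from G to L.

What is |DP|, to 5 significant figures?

17.403

D is at the origin; DL is horizontal with |DL| = 58.1 and L in +x, so L = (58.1, 0). DG runs at 80.0° with |DG| = 22.7, so G = (3.9418, 22.355). P is determined by |GP| = 40.1 and |PL| = 63.1 together: it lies at the intersection of circle(G, 40.1) and circle(L, 63.1). With |GL| = 58.591, the foot of the radical line on GL is 9.0395 from G and the perpendicular offset is √(40.1² − 9.0395²) = 39.068. Taking the right-of-GL solution: P = (-2.6088, -17.206).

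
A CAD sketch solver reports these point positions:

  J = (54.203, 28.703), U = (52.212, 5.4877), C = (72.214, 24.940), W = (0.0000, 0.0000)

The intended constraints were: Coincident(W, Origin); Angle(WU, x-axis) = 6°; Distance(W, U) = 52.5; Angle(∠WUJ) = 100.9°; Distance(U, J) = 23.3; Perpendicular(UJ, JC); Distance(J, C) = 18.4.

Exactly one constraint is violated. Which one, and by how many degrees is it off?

Perpendicular(UJ, JC) — off by 6.90°.

W = (0.00, 0.00) ✓; WU at 6.000° ✓; |WU| = 52.50 ✓; ∠WUJ = 100.9° ✓; |UJ| = 23.30 ✓; ∠(UJ, JC) = 96.90° ✗; |JC| = 18.40 ✓.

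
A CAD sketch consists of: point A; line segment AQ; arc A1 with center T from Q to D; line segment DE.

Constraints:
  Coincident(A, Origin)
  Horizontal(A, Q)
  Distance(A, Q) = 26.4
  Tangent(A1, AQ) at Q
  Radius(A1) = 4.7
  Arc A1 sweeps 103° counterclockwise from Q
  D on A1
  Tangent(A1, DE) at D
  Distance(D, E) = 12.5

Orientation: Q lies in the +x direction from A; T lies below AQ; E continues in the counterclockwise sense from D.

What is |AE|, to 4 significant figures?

30.47

A is at the origin; A and Q share the same y with |AQ| = 26.4 and Q on the +x side, so Q = (26.40, 0.000). The tangent condition forces TQ to be normal to AQ, so T = Q + (0, -4.7) = (26.40, -4.700). On A1, Q sits at bearing 90° from T; a 103° counterclockwise sweep puts D at bearing 193°, so D = T + 4.7·(cos 193°, sin 193°) = (21.82, -5.757). Since A1 is tangent to DE there, TD ⟂ DE, so DE runs along (−sin 193°, cos 193°); with |DE| = 12.5, E = (24.63, -17.94). Then |AE| = |E − A| = 30.47.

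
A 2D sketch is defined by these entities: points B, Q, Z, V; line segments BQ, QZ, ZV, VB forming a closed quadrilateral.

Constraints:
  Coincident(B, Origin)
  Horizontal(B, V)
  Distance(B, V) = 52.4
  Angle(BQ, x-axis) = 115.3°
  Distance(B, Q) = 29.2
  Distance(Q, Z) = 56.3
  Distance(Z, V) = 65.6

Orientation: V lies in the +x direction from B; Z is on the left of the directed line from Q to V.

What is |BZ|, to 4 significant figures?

69.40

Checks: |QZ| = 56.30 ✓; |ZV| = 65.60 ✓.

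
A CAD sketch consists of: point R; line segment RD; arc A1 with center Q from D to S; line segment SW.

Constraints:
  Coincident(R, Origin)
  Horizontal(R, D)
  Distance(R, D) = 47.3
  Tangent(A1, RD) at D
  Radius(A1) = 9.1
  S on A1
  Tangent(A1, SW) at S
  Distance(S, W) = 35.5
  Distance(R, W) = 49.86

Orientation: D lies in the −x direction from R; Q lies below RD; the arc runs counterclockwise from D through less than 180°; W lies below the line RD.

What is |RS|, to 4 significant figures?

55.95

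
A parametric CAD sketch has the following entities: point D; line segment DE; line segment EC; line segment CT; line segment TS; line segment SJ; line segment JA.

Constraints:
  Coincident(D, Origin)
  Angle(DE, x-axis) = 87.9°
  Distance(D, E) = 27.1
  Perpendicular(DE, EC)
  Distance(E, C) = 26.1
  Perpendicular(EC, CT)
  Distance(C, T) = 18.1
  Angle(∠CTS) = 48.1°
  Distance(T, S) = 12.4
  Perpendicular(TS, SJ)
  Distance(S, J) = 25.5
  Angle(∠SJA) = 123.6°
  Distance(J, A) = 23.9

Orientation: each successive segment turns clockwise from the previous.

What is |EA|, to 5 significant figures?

57.833

TS ⟂ SJ, so SJ runs at 46.000°; with |SJ| = 25.5, J = (35.206, 34.994). ∠SJA = 123.6° gives JA at -10.400° from the x-axis; with |JA| = 23.9, A = (58.714, 30.680). Then |EA| = |A − E| = 57.833.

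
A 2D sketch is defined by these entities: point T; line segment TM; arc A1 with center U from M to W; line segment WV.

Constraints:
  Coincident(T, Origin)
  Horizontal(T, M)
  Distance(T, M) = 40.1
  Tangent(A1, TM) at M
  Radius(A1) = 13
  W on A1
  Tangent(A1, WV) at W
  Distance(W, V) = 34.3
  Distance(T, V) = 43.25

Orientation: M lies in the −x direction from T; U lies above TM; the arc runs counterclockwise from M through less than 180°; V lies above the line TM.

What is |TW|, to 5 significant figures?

29.182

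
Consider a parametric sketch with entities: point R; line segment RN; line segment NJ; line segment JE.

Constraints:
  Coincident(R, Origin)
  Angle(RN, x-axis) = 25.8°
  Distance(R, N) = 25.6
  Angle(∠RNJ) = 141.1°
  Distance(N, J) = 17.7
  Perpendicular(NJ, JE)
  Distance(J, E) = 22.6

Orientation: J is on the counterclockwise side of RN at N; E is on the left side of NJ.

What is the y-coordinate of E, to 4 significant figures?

36.80

∠RNJ = 141.1°, so NJ runs at 25.8° + (180° − 141.1°) = 64.70° from the x-axis; with |NJ| = 17.7, J = N + 17.7·(cos 64.70°, sin 64.70°) = (30.61, 27.14). NJ is perpendicular to JE; with |JE| = 22.6 on the left of NJ, E = J + 22.6·(-0.9041, 0.4274) = (10.18, 36.80). So E.y = 36.80.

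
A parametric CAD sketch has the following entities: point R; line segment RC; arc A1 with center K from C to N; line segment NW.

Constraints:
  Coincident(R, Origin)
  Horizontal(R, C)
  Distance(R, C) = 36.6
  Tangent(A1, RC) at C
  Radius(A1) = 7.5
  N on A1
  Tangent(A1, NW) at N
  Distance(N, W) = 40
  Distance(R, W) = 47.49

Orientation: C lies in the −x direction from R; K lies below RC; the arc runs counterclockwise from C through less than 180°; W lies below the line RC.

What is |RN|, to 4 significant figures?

44.23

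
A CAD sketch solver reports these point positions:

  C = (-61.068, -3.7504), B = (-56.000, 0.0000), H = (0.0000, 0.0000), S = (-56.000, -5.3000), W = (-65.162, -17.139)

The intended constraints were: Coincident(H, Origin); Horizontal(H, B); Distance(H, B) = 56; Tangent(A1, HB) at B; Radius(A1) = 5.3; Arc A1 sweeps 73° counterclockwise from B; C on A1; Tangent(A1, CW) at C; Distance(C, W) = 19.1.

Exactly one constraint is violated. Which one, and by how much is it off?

Distance(C, W) = 19.1 — off by 5.10.

H = (0.00, 0.00) ✓; H.y = 0.00, B.y = 0.00 ✓; |HB| = 56.00 ✓; ∠(SB, BH) = 90.00° ✓; |SB| = 5.300 ✓; bearing(S→C) − bearing(S→B) = 73.00° ✓; |SC| = 5.300 ✓; ∠(SC, CW) = 90.00° ✓; |CW| = 14.00 ✗.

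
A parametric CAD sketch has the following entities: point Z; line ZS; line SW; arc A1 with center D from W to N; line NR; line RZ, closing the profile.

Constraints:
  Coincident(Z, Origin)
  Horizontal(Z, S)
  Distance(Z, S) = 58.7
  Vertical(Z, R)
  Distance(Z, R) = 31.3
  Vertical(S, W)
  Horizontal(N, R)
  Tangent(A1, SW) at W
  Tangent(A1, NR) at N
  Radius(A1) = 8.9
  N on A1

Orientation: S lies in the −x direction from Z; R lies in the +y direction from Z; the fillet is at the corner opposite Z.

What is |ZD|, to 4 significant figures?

54.61

Z is at the origin; ZS is horizontal with |ZS| = 58.7 and S on the −x side, so S = (-58.70, 0.000). ZR is vertical with |ZR| = 31.3 and R on the +y side, so R = (0.000, 31.30). The virtual corner opposite Z is at (-58.70, 31.30). The tangent condition forces DW to be normal to SW and since A1 is tangent to NR there, DN ⟂ NR, with radius 8.9, so the center D sits 8.9 in from both sides at D = (-49.80, 22.40). Then |ZD| = |D − Z| = 54.61.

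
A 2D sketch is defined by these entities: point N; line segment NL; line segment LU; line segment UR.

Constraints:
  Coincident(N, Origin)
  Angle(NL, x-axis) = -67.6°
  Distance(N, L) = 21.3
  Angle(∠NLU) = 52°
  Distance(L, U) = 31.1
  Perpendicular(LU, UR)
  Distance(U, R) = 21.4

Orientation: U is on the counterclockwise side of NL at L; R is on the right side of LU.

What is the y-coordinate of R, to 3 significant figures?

-3.22

N is at the origin; NL runs at -67.6° with length 21.3, so L = 21.3·(cos -67.6°, sin -67.6°) = (8.12, -19.7). ∠NLU = 52.0°, so LU runs at -67.6° + (180° − 52.0°) = 60.4° from the x-axis; with |LU| = 31.1, U = L + 31.1·(cos 60.4°, sin 60.4°) = (23.5, 7.35). LU ⟂ UR; with |UR| = 21.4 on the right of LU, R = U + 21.4·(0.869, -0.494) = (42.1, -3.22). So R.y = -3.22.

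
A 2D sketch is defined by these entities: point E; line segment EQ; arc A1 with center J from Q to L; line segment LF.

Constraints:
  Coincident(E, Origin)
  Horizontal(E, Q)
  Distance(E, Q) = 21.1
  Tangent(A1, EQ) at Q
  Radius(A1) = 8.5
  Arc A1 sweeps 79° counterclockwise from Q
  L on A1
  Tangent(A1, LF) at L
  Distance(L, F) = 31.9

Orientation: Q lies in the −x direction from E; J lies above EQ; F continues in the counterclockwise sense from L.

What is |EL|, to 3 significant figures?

14.5

Tangency of A1 to EQ means the radius JQ is perpendicular to EQ, so J = Q + (0, 8.5) = (-21.1, 8.50). On A1, Q sits at bearing -90° from J; a 79° counterclockwise sweep puts L at bearing -11°, so L = J + 8.5·(cos -11°, sin -11°) = (-12.8, 6.88). Then |EL| = |L − E| = 14.5.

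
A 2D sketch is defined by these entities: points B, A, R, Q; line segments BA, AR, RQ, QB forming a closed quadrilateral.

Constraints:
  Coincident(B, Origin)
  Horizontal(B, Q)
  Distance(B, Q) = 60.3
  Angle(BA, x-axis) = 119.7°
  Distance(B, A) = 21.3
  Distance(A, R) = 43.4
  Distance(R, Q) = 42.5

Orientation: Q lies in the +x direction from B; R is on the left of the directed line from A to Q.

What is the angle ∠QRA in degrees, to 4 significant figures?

117.0°

Checks: |AR| = 43.40 ✓; |RQ| = 42.50 ✓.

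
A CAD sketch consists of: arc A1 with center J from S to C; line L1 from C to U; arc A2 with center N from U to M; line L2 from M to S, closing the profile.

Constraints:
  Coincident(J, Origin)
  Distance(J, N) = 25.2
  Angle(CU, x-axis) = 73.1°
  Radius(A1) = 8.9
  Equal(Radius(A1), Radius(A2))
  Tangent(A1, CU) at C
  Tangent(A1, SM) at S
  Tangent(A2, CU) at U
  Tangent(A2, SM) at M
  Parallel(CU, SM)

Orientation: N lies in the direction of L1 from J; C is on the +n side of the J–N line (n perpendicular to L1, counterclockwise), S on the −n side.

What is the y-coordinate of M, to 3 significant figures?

21.5

The slot axis is L1's direction at 73.1°, so u = (cos 73.1°, sin 73.1°) = (0.291, 0.957) and n = (−sin 73.1°, cos 73.1°) = (-0.957, 0.291). J is at the origin and N lies 25.2 along u from J, so N = 25.2·u = (7.33, 24.1). Tangency of A1 to both parallel lines with radius 8.9 puts C and S at J ± 8.9·n: C = (-8.52, 2.59), S = (8.52, -2.59). Equal radii place U and M the same way about N: U = N + 8.9·n = (-1.19, 26.7), M = N − 8.9·n = (15.8, 21.5). So M.y = 21.5.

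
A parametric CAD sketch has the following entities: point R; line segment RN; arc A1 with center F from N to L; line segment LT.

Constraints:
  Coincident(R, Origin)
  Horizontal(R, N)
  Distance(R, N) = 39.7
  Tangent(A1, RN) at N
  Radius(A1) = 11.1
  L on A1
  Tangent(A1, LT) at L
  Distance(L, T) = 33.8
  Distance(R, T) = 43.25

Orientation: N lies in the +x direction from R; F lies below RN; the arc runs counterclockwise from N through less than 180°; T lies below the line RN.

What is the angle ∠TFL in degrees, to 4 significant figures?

71.82°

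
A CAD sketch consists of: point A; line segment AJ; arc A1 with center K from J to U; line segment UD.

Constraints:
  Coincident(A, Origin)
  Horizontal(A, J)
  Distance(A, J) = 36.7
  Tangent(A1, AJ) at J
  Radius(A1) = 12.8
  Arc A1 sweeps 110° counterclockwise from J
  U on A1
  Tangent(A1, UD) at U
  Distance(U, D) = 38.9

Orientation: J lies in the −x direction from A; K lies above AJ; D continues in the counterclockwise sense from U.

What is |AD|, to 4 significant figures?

65.80

A is at the origin; AJ is horizontal with |AJ| = 36.7 and J on the −x side, so J = (-36.70, 0.000). Tangency of A1 to AJ means the radius KJ is perpendicular to AJ, so K = J + (0, 12.8) = (-36.70, 12.80). On A1, J sits at bearing -90° from K; a 110° counterclockwise sweep puts U at bearing 20°, so U = K + 12.8·(cos 20°, sin 20°) = (-24.67, 17.18). The tangent condition forces KU to be normal to UD, so UD runs along (−sin 20°, cos 20°); with |UD| = 38.9, D = (-37.98, 53.73). Then |AD| = |D − A| = 65.80.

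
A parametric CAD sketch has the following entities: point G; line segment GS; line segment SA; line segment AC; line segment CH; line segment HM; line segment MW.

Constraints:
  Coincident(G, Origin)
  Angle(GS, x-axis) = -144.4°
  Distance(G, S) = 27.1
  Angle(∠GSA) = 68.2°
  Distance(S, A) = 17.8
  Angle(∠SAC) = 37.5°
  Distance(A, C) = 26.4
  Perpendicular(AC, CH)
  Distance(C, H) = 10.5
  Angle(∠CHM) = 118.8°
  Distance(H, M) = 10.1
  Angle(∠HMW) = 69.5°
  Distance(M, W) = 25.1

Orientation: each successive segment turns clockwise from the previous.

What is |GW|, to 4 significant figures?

9.493

∠CHM = 118.8° gives HM at 170.1° from the x-axis; with |HM| = 10.1, M = (-22.19, -21.45). ∠HMW = 69.5° gives MW at 59.60° from the x-axis; with |MW| = 25.1, W = (-9.491, 0.1953). Then |GW| = |W − G| = 9.493.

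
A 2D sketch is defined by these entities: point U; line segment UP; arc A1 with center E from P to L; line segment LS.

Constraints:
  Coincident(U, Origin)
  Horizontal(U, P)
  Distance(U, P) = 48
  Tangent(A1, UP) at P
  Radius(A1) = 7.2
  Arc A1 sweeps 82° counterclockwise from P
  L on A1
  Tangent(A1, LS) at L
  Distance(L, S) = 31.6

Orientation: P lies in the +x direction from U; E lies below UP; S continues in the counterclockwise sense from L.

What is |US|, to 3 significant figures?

52.3

U is at the origin; U and P share the same y with |UP| = 48.0 and P on the +x side, so P = (48.0, 0.00). A1 meets UP tangentially, so EP is at right angles to UP, so E = P + (0, -7.2) = (48.0, -7.20). On A1, P sits at bearing 90° from E; an 82° counterclockwise sweep puts L at bearing 172°, so L = E + 7.2·(cos 172°, sin 172°) = (40.9, -6.20). The tangent condition forces EL to be normal to LS, so LS runs along (−sin 172°, cos 172°); with |LS| = 31.6, S = (36.5, -37.5). Then |US| = |S − U| = 52.3.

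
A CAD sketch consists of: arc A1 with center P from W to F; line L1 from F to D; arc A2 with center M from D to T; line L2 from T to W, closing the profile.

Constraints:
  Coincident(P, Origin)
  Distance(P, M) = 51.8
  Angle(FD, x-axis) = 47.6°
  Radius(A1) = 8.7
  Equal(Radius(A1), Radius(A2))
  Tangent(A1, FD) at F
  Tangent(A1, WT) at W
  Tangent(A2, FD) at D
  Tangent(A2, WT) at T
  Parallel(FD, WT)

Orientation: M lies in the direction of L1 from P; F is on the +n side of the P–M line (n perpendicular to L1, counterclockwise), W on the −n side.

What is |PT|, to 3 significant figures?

52.5

The slot axis is L1's direction at 47.6°, so u = (cos 47.6°, sin 47.6°) = (0.674, 0.738) and n = (−sin 47.6°, cos 47.6°) = (-0.738, 0.674). P is at the origin and M lies 51.8 along u from P, so M = 51.8·u = (34.9, 38.3). Tangency of A1 to both parallel lines with radius 8.7 puts F and W at P ± 8.7·n: F = (-6.42, 5.87), W = (6.42, -5.87). Equal radii place D and T the same way about M: D = M + 8.7·n = (28.5, 44.1), T = M − 8.7·n = (41.4, 32.4). Then |PT| = |T − P| = 52.5.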